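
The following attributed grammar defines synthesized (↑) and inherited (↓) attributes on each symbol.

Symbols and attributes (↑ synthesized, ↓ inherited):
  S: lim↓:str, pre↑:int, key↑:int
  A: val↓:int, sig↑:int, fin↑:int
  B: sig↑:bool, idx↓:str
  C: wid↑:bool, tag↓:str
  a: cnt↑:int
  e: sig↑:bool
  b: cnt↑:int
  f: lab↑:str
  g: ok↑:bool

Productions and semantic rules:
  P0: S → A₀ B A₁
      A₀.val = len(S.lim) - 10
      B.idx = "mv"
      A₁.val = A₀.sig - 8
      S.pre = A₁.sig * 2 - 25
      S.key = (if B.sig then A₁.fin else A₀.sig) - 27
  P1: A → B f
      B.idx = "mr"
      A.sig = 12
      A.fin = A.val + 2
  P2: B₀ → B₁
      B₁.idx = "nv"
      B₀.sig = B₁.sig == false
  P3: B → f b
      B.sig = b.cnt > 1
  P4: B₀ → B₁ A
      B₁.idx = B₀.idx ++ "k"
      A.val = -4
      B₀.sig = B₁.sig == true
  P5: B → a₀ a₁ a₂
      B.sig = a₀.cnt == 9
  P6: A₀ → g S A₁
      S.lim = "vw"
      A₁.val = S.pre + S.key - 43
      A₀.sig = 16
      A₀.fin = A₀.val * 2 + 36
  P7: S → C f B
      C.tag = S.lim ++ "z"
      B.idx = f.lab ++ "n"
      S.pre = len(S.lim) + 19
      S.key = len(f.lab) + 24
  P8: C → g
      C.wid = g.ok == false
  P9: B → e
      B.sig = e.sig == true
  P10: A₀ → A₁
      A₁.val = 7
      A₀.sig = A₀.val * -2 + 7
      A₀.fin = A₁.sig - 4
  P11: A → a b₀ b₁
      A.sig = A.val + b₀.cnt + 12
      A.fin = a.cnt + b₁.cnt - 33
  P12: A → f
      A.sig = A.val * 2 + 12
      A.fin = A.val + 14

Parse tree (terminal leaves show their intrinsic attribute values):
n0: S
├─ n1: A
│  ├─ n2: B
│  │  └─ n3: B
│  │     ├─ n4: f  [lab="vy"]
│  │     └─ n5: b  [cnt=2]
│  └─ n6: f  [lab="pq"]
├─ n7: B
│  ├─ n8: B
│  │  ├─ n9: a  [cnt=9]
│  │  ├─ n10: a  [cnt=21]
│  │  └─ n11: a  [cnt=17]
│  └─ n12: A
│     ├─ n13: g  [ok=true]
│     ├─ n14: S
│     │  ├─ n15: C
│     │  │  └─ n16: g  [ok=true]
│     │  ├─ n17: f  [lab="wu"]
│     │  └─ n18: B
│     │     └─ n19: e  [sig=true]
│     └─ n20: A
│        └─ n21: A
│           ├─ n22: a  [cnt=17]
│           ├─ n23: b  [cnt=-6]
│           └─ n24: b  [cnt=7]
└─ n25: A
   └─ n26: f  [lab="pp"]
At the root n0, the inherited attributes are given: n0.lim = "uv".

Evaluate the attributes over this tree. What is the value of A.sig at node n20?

-1

1. n0.lim = "uv"  [given at root]
2. n1.val = -8  [len(S.lim) - 10]
3. n2.idx = "mr"  ["mr"]
4. n3.idx = "nv"  ["nv"]
5. n4.lab = "vy"  [terminal]
6. n5.cnt = 2  [terminal]
7. n3.sig = true  [b.cnt > 1]
8. n2.sig = false  [B₁.sig == false]
9. n6.lab = "pq"  [terminal]
10. n1.sig = 12  [12]
11. n1.fin = -6  [A.val + 2]
12. n7.idx = "mv"  ["mv"]
13. n8.idx = "mvk"  [B₀.idx ++ "k"]
14. n9.cnt = 9  [terminal]
15. n10.cnt = 21  [terminal]
16. n11.cnt = 17  [terminal]
17. n8.sig = true  [a₀.cnt == 9]
18. n12.val = -4  [-4]
19. n13.ok = true  [terminal]
20. n14.lim = "vw"  ["vw"]
21. n15.tag = "vwz"  [S.lim ++ "z"]
22. n16.ok = true  [terminal]
23. n15.wid = false  [g.ok == false]
24. n17.lab = "wu"  [terminal]
25. n18.idx = "wun"  [f.lab ++ "n"]
26. n19.sig = true  [terminal]
27. n18.sig = true  [e.sig == true]
28. n14.pre = 21  [len(S.lim) + 19]
29. n14.key = 26  [len(f.lab) + 24]
30. n20.val = 4  [S.pre + S.key - 43]
31. n21.val = 7  [7]
32. n22.cnt = 17  [terminal]
33. n23.cnt = -6  [terminal]
34. n24.cnt = 7  [terminal]
35. n21.sig = 13  [A.val + b₀.cnt + 12]
36. n21.fin = -9  [a.cnt + b₁.cnt - 33]
37. n20.sig = -1  [A₀.val * -2 + 7]
38. n20.fin = 9  [A₁.sig - 4]
39. n12.sig = 16  [16]
40. n12.fin = 28  [A₀.val * 2 + 36]
41. n7.sig = true  [B₁.sig == true]
42. n25.val = 4  [A₀.sig - 8]
43. n26.lab = "pp"  [terminal]
44. n25.sig = 20  [A.val * 2 + 12]
45. n25.fin = 18  [A.val + 14]
46. n0.pre = 15  [A₁.sig * 2 - 25]
47. n0.key = -9  [(if B.sig then A₁.fin else A₀.sig) - 27]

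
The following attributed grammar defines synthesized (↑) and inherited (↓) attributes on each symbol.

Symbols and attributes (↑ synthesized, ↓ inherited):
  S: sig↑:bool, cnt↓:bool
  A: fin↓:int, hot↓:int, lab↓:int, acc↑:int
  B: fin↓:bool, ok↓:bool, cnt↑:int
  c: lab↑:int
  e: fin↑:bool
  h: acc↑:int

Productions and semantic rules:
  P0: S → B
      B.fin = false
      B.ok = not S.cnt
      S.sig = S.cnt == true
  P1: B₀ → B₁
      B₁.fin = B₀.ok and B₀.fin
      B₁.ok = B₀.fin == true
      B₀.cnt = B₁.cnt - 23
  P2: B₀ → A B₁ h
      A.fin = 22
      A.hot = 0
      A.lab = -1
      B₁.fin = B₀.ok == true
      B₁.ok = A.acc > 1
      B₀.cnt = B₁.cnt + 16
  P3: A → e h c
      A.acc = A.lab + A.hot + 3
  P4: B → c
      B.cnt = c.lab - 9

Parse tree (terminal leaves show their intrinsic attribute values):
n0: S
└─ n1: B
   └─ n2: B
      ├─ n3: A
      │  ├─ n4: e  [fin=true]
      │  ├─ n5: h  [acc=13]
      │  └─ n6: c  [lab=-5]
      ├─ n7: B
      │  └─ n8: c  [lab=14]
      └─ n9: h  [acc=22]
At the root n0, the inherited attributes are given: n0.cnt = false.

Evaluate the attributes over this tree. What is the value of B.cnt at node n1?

-2

1. n0.cnt = false  [given at root]
2. n1.fin = false  [false]
3. n1.ok = true  [not S.cnt]
4. n2.fin = false  [B₀.ok and B₀.fin]
5. n2.ok = false  [B₀.fin == true]
6. n3.fin = 22  [22]
7. n3.hot = 0  [0]
8. n3.lab = -1  [-1]
9. n4.fin = true  [terminal]
10. n5.acc = 13  [terminal]
11. n6.lab = -5  [terminal]
12. n3.acc = 2  [A.lab + A.hot + 3]
13. n7.fin = false  [B₀.ok == true]
14. n7.ok = true  [A.acc > 1]
15. n8.lab = 14  [terminal]
16. n7.cnt = 5  [c.lab - 9]
17. n9.acc = 22  [terminal]
18. n2.cnt = 21  [B₁.cnt + 16]
19. n1.cnt = -2  [B₁.cnt - 23]
20. n0.sig = false  [S.cnt == true]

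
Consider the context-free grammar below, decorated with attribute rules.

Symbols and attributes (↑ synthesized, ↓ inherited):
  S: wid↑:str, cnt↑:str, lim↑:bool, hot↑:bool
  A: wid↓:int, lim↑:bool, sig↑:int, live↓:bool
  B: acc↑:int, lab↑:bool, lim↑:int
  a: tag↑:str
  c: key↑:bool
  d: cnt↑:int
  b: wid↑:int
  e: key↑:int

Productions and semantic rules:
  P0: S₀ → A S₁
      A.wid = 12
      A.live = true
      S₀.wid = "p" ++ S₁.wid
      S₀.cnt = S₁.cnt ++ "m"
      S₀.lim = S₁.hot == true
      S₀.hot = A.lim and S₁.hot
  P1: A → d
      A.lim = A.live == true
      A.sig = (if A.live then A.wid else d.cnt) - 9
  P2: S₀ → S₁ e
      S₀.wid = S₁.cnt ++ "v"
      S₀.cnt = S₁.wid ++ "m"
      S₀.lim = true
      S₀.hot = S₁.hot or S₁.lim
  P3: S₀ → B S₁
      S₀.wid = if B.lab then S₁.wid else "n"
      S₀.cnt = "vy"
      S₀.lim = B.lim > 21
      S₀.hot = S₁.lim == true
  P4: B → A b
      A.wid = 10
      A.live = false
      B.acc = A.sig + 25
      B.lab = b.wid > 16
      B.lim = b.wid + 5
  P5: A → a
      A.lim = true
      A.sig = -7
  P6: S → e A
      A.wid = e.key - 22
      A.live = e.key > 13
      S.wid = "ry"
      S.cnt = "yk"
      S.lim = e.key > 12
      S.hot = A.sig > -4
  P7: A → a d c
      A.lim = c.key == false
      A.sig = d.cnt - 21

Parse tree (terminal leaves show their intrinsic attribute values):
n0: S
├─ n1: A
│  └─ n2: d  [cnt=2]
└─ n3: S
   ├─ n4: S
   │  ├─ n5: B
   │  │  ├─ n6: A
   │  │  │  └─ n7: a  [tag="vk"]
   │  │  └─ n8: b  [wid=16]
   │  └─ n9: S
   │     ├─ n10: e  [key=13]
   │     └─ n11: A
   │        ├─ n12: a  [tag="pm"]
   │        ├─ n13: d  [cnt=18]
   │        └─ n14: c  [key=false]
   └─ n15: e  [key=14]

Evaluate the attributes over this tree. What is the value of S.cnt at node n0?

1. n1.wid = 12  [12]
2. n1.live = true  [true]
3. n2.cnt = 2  [terminal]
4. n1.lim = true  [A.live == true]
5. n1.sig = 3  [(if A.live then A.wid else d.cnt) - 9]
6. n6.wid = 10  [10]
7. n6.live = false  [false]
8. n7.tag = "vk"  [terminal]
9. n6.lim = true  [true]
10. n6.sig = -7  [-7]
11. n8.wid = 16  [terminal]
12. n5.acc = 18  [A.sig + 25]
13. n5.lab = false  [b.wid > 16]
14. n5.lim = 21  [b.wid + 5]
15. n10.key = 13  [terminal]
16. n11.wid = -9  [e.key - 22]
17. n11.live = false  [e.key > 13]
18. n12.tag = "pm"  [terminal]
19. n13.cnt = 18  [terminal]
20. n14.key = false  [terminal]
21. n11.lim = true  [c.key == false]
22. n11.sig = -3  [d.cnt - 21]
23. n9.wid = "ry"  ["ry"]
24. n9.cnt = "yk"  ["yk"]
25. n9.lim = true  [e.key > 12]
26. n9.hot = true  [A.sig > -4]
27. n4.wid = "n"  [if B.lab then S₁.wid else "n"]
28. n4.cnt = "vy"  ["vy"]
29. n4.lim = false  [B.lim > 21]
30. n4.hot = true  [S₁.lim == true]
31. n15.key = 14  [terminal]
32. n3.wid = "vyv"  [S₁.cnt ++ "v"]
33. n3.cnt = "nm"  [S₁.wid ++ "m"]
34. n3.lim = true  [true]
35. n3.hot = true  [S₁.hot or S₁.lim]
36. n0.wid = "pvyv"  ["p" ++ S₁.wid]
37. n0.cnt = "nmm"  [S₁.cnt ++ "m"]
38. n0.lim = true  [S₁.hot == true]
39. n0.hot = true  [A.lim and S₁.hot]

"nmm"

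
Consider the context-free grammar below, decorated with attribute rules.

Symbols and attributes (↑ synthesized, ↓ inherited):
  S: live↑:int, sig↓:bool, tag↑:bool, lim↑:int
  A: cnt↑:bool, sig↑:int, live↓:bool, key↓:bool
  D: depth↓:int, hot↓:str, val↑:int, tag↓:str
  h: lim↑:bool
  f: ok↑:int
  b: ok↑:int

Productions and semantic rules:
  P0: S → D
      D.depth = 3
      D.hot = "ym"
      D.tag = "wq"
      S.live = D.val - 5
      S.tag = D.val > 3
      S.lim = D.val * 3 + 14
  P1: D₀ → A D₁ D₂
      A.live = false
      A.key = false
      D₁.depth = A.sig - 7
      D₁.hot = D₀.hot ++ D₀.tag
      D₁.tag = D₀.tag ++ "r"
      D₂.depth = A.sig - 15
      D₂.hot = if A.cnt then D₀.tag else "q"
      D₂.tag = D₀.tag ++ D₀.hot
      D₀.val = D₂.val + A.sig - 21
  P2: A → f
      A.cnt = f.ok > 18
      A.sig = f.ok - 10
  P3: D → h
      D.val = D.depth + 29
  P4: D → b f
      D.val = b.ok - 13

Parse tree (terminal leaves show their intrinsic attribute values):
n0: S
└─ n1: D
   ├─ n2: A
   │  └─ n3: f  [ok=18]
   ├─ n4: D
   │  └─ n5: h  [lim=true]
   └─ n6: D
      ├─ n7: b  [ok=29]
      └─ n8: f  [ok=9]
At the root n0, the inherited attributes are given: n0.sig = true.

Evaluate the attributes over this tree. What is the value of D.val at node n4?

30

1. n0.sig = true  [given at root]
2. n1.depth = 3  [3]
3. n1.hot = "ym"  ["ym"]
4. n1.tag = "wq"  ["wq"]
5. n2.live = false  [false]
6. n2.key = false  [false]
7. n3.ok = 18  [terminal]
8. n2.cnt = false  [f.ok > 18]
9. n2.sig = 8  [f.ok - 10]
10. n4.depth = 1  [A.sig - 7]
11. n4.hot = "ymwq"  [D₀.hot ++ D₀.tag]
12. n4.tag = "wqr"  [D₀.tag ++ "r"]
13. n5.lim = true  [terminal]
14. n4.val = 30  [D.depth + 29]
15. n6.depth = -7  [A.sig - 15]
16. n6.hot = "q"  [if A.cnt then D₀.tag else "q"]
17. n6.tag = "wqym"  [D₀.tag ++ D₀.hot]
18. n7.ok = 29  [terminal]
19. n8.ok = 9  [terminal]
20. n6.val = 16  [b.ok - 13]
21. n1.val = 3  [D₂.val + A.sig - 21]
22. n0.live = -2  [D.val - 5]
23. n0.tag = false  [D.val > 3]
24. n0.lim = 23  [D.val * 3 + 14]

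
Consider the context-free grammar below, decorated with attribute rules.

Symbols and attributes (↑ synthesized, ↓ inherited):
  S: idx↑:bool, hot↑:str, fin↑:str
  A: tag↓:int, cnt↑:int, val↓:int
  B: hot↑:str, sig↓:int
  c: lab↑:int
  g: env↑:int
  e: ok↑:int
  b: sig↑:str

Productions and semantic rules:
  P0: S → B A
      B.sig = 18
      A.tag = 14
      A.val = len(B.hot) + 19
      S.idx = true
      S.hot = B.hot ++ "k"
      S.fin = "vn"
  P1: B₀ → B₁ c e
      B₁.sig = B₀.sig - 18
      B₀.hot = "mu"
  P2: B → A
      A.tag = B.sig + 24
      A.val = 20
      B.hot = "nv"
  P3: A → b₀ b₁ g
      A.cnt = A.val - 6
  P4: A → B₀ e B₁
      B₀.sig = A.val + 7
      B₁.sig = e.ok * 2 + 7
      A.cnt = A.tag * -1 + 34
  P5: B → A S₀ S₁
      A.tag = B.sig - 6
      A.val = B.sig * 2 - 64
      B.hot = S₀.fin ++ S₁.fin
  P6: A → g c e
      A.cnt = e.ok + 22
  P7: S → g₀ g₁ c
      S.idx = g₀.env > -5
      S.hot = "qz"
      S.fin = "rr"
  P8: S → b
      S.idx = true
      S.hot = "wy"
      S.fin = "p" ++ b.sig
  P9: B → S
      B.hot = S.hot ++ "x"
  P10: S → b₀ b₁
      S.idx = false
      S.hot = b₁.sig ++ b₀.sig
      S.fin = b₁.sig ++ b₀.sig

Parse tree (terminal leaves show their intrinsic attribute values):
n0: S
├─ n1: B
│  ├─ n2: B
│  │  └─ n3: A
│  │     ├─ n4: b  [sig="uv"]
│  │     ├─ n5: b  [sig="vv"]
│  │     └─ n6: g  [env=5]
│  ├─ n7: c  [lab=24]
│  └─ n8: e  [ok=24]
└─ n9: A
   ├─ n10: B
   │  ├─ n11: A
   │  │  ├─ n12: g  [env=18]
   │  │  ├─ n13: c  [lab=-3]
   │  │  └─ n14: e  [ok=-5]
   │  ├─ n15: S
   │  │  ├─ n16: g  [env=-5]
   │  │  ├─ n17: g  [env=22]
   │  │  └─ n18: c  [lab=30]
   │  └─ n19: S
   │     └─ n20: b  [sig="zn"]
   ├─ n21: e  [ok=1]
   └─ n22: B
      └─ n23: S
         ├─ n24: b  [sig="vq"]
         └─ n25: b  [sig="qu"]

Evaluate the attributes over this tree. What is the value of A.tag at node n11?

1. n1.sig = 18  [18]
2. n2.sig = 0  [B₀.sig - 18]
3. n3.tag = 24  [B.sig + 24]
4. n3.val = 20  [20]
5. n4.sig = "uv"  [terminal]
6. n5.sig = "vv"  [terminal]
7. n6.env = 5  [terminal]
8. n3.cnt = 14  [A.val - 6]
9. n2.hot = "nv"  ["nv"]
10. n7.lab = 24  [terminal]
11. n8.ok = 24  [terminal]
12. n1.hot = "mu"  ["mu"]
13. n9.tag = 14  [14]
14. n9.val = 21  [len(B.hot) + 19]
15. n10.sig = 28  [A.val + 7]
16. n11.tag = 22  [B.sig - 6]
17. n11.val = -8  [B.sig * 2 - 64]
18. n12.env = 18  [terminal]
19. n13.lab = -3  [terminal]
20. n14.ok = -5  [terminal]
21. n11.cnt = 17  [e.ok + 22]
22. n16.env = -5  [terminal]
23. n17.env = 22  [terminal]
24. n18.lab = 30  [terminal]
25. n15.idx = false  [g₀.env > -5]
26. n15.hot = "qz"  ["qz"]
27. n15.fin = "rr"  ["rr"]
28. n20.sig = "zn"  [terminal]
29. n19.idx = true  [true]
30. n19.hot = "wy"  ["wy"]
31. n19.fin = "pzn"  ["p" ++ b.sig]
32. n10.hot = "rrpzn"  [S₀.fin ++ S₁.fin]
33. n21.ok = 1  [terminal]
34. n22.sig = 9  [e.ok * 2 + 7]
35. n24.sig = "vq"  [terminal]
36. n25.sig = "qu"  [terminal]
37. n23.idx = false  [false]
38. n23.hot = "quvq"  [b₁.sig ++ b₀.sig]
39. n23.fin = "quvq"  [b₁.sig ++ b₀.sig]
40. n22.hot = "quvqx"  [S.hot ++ "x"]
41. n9.cnt = 20  [A.tag * -1 + 34]
42. n0.idx = true  [true]
43. n0.hot = "muk"  [B.hot ++ "k"]
44. n0.fin = "vn"  ["vn"]

22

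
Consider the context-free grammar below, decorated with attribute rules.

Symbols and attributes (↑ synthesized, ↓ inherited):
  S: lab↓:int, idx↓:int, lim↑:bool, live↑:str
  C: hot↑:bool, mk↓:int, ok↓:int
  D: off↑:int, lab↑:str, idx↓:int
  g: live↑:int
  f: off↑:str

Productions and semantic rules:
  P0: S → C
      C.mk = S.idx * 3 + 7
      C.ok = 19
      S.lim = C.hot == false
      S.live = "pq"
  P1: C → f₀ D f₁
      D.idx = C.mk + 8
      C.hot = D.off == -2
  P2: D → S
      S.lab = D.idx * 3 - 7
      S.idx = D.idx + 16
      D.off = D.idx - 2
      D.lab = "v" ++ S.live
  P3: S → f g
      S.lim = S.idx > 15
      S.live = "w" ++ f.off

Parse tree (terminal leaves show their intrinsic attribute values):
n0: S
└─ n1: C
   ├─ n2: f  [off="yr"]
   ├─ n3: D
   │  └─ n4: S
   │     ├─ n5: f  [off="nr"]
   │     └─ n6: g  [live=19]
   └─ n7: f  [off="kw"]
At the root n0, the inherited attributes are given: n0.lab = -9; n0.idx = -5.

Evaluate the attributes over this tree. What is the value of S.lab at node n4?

1. n0.lab = -9  [given at root]
2. n0.idx = -5  [given at root]
3. n1.mk = -8  [S.idx * 3 + 7]
4. n1.ok = 19  [19]
5. n2.off = "yr"  [terminal]
6. n3.idx = 0  [C.mk + 8]
7. n4.lab = -7  [D.idx * 3 - 7]
8. n4.idx = 16  [D.idx + 16]
9. n5.off = "nr"  [terminal]
10. n6.live = 19  [terminal]
11. n4.lim = true  [S.idx > 15]
12. n4.live = "wnr"  ["w" ++ f.off]
13. n3.off = -2  [D.idx - 2]
14. n3.lab = "vwnr"  ["v" ++ S.live]
15. n7.off = "kw"  [terminal]
16. n1.hot = true  [D.off == -2]
17. n0.lim = false  [C.hot == false]
18. n0.live = "pq"  ["pq"]

-7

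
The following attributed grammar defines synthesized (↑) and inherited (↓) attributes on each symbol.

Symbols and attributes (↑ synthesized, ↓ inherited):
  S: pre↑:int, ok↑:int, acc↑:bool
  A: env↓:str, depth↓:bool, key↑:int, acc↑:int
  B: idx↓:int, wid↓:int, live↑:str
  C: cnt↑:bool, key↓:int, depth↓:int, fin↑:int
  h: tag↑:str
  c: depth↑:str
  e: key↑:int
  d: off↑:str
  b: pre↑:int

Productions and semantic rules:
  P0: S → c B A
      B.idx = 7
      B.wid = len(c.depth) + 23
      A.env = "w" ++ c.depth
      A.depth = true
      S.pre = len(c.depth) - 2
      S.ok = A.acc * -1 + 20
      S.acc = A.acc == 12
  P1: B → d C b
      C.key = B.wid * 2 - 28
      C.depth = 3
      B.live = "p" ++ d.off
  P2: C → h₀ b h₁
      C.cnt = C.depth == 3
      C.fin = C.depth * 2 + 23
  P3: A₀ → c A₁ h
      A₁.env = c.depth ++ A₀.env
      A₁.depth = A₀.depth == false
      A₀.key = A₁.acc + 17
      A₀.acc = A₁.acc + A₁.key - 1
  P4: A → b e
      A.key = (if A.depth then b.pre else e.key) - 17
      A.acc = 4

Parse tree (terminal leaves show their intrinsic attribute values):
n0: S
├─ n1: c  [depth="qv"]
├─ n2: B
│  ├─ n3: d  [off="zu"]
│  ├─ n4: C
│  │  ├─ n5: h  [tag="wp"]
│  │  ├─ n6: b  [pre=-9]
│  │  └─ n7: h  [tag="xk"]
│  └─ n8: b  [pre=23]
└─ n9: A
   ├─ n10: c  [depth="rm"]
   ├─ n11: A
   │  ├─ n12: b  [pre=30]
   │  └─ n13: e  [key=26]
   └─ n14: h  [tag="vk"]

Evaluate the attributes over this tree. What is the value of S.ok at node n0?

1. n1.depth = "qv"  [terminal]
2. n2.idx = 7  [7]
3. n2.wid = 25  [len(c.depth) + 23]
4. n3.off = "zu"  [terminal]
5. n4.key = 22  [B.wid * 2 - 28]
6. n4.depth = 3  [3]
7. n5.tag = "wp"  [terminal]
8. n6.pre = -9  [terminal]
9. n7.tag = "xk"  [terminal]
10. n4.cnt = true  [C.depth == 3]
11. n4.fin = 29  [C.depth * 2 + 23]
12. n8.pre = 23  [terminal]
13. n2.live = "pzu"  ["p" ++ d.off]
14. n9.env = "wqv"  ["w" ++ c.depth]
15. n9.depth = true  [true]
16. n10.depth = "rm"  [terminal]
17. n11.env = "rmwqv"  [c.depth ++ A₀.env]
18. n11.depth = false  [A₀.depth == false]
19. n12.pre = 30  [terminal]
20. n13.key = 26  [terminal]
21. n11.key = 9  [(if A.depth then b.pre else e.key) - 17]
22. n11.acc = 4  [4]
23. n14.tag = "vk"  [terminal]
24. n9.key = 21  [A₁.acc + 17]
25. n9.acc = 12  [A₁.acc + A₁.key - 1]
26. n0.pre = 0  [len(c.depth) - 2]
27. n0.ok = 8  [A.acc * -1 + 20]
28. n0.acc = true  [A.acc == 12]

8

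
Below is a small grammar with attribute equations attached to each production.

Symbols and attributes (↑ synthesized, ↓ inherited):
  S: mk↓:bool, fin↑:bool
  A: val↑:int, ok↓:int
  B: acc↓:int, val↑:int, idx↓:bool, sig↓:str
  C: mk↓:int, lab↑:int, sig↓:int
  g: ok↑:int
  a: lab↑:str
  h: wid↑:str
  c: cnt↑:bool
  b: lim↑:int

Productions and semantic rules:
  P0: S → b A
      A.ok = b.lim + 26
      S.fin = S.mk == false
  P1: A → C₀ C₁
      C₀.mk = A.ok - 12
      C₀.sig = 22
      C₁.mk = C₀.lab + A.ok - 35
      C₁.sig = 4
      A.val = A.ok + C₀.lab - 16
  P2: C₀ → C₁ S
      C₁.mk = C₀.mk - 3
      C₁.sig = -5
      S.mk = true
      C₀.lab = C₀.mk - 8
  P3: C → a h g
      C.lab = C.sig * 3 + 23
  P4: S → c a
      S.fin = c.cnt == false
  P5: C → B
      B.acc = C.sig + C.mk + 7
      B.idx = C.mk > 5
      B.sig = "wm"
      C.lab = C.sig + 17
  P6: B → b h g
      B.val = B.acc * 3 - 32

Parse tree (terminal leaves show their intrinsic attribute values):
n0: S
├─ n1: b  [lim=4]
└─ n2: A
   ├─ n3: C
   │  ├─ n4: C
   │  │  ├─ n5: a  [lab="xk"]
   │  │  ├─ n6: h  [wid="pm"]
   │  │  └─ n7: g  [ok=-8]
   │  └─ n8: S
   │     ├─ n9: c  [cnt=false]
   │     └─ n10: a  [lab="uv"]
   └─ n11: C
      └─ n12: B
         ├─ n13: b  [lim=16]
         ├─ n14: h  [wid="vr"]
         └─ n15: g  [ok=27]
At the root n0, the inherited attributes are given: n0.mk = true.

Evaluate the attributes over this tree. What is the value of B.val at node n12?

1. n0.mk = true  [given at root]
2. n1.lim = 4  [terminal]
3. n2.ok = 30  [b.lim + 26]
4. n3.mk = 18  [A.ok - 12]
5. n3.sig = 22  [22]
6. n4.mk = 15  [C₀.mk - 3]
7. n4.sig = -5  [-5]
8. n5.lab = "xk"  [terminal]
9. n6.wid = "pm"  [terminal]
10. n7.ok = -8  [terminal]
11. n4.lab = 8  [C.sig * 3 + 23]
12. n8.mk = true  [true]
13. n9.cnt = false  [terminal]
14. n10.lab = "uv"  [terminal]
15. n8.fin = true  [c.cnt == false]
16. n3.lab = 10  [C₀.mk - 8]
17. n11.mk = 5  [C₀.lab + A.ok - 35]
18. n11.sig = 4  [4]
19. n12.acc = 16  [C.sig + C.mk + 7]
20. n12.idx = false  [C.mk > 5]
21. n12.sig = "wm"  ["wm"]
22. n13.lim = 16  [terminal]
23. n14.wid = "vr"  [terminal]
24. n15.ok = 27  [terminal]
25. n12.val = 16  [B.acc * 3 - 32]
26. n11.lab = 21  [C.sig + 17]
27. n2.val = 24  [A.ok + C₀.lab - 16]
28. n0.fin = false  [S.mk == false]

16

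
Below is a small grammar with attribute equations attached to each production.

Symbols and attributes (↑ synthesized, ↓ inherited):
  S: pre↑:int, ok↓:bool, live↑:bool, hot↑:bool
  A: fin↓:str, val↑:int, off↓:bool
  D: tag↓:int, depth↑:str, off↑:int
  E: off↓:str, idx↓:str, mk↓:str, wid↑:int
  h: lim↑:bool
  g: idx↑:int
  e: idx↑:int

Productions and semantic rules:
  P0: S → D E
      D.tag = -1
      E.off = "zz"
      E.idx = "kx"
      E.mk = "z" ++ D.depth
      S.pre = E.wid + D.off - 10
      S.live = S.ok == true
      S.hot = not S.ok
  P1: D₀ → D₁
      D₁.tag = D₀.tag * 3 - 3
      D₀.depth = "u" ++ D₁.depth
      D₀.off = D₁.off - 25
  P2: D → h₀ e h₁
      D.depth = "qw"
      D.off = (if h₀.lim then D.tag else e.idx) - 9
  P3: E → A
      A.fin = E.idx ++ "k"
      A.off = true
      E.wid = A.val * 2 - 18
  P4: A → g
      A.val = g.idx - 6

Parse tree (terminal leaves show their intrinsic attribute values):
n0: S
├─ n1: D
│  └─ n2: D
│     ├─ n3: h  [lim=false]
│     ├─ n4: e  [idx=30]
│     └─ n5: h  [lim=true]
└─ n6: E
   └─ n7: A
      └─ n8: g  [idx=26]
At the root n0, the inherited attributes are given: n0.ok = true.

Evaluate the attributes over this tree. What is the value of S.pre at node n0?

1. n0.ok = true  [given at root]
2. n1.tag = -1  [-1]
3. n2.tag = -6  [D₀.tag * 3 - 3]
4. n3.lim = false  [terminal]
5. n4.idx = 30  [terminal]
6. n5.lim = true  [terminal]
7. n2.depth = "qw"  ["qw"]
8. n2.off = 21  [(if h₀.lim then D.tag else e.idx) - 9]
9. n1.depth = "uqw"  ["u" ++ D₁.depth]
10. n1.off = -4  [D₁.off - 25]
11. n6.off = "zz"  ["zz"]
12. n6.idx = "kx"  ["kx"]
13. n6.mk = "zuqw"  ["z" ++ D.depth]
14. n7.fin = "kxk"  [E.idx ++ "k"]
15. n7.off = true  [true]
16. n8.idx = 26  [terminal]
17. n7.val = 20  [g.idx - 6]
18. n6.wid = 22  [A.val * 2 - 18]
19. n0.pre = 8  [E.wid + D.off - 10]
20. n0.live = true  [S.ok == true]
21. n0.hot = false  [not S.ok]

8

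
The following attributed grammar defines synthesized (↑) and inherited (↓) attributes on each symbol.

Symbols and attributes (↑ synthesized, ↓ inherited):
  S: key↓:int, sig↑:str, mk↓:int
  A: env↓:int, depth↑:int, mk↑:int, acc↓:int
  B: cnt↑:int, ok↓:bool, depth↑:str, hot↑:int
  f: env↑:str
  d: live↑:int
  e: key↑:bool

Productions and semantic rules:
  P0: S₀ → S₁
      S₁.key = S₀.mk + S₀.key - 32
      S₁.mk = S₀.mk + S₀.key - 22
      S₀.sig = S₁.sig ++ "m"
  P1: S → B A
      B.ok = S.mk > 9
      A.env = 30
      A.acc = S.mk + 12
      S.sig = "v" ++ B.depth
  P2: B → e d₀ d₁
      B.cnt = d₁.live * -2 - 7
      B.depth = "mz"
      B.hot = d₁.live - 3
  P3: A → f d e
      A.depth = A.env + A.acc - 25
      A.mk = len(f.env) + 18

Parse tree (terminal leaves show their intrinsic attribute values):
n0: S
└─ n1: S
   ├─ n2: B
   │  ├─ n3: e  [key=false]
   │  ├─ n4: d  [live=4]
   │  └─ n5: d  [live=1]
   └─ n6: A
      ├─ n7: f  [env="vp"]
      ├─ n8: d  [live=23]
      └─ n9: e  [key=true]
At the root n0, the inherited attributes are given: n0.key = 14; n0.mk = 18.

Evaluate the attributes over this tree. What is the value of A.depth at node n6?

1. n0.key = 14  [given at root]
2. n0.mk = 18  [given at root]
3. n1.key = 0  [S₀.mk + S₀.key - 32]
4. n1.mk = 10  [S₀.mk + S₀.key - 22]
5. n2.ok = true  [S.mk > 9]
6. n3.key = false  [terminal]
7. n4.live = 4  [terminal]
8. n5.live = 1  [terminal]
9. n2.cnt = -9  [d₁.live * -2 - 7]
10. n2.depth = "mz"  ["mz"]
11. n2.hot = -2  [d₁.live - 3]
12. n6.env = 30  [30]
13. n6.acc = 22  [S.mk + 12]
14. n7.env = "vp"  [terminal]
15. n8.live = 23  [terminal]
16. n9.key = true  [terminal]
17. n6.depth = 27  [A.env + A.acc - 25]
18. n6.mk = 20  [len(f.env) + 18]
19. n1.sig = "vmz"  ["v" ++ B.depth]
20. n0.sig = "vmzm"  [S₁.sig ++ "m"]

27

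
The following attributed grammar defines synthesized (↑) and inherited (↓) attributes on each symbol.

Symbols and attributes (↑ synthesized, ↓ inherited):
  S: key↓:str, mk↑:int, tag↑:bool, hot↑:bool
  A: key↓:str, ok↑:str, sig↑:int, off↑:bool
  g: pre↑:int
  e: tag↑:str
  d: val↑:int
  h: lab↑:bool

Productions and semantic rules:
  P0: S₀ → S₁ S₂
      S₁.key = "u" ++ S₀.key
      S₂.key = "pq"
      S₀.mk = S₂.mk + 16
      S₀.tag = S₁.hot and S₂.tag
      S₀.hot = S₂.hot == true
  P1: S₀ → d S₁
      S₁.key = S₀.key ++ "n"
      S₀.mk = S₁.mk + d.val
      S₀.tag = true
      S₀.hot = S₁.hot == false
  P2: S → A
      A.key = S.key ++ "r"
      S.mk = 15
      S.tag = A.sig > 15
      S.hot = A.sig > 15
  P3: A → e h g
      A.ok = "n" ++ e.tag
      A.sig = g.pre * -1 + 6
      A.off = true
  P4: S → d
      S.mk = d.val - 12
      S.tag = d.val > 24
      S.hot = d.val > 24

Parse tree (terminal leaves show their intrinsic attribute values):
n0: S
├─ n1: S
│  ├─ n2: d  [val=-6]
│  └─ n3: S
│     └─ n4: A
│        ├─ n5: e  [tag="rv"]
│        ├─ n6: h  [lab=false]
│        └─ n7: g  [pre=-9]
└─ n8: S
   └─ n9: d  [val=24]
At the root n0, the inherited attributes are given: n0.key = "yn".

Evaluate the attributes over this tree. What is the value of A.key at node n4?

1. n0.key = "yn"  [given at root]
2. n1.key = "uyn"  ["u" ++ S₀.key]
3. n2.val = -6  [terminal]
4. n3.key = "uynn"  [S₀.key ++ "n"]
5. n4.key = "uynnr"  [S.key ++ "r"]
6. n5.tag = "rv"  [terminal]
7. n6.lab = false  [terminal]
8. n7.pre = -9  [terminal]
9. n4.ok = "nrv"  ["n" ++ e.tag]
10. n4.sig = 15  [g.pre * -1 + 6]
11. n4.off = true  [true]
12. n3.mk = 15  [15]
13. n3.tag = false  [A.sig > 15]
14. n3.hot = false  [A.sig > 15]
15. n1.mk = 9  [S₁.mk + d.val]
16. n1.tag = true  [true]
17. n1.hot = true  [S₁.hot == false]
18. n8.key = "pq"  ["pq"]
19. n9.val = 24  [terminal]
20. n8.mk = 12  [d.val - 12]
21. n8.tag = false  [d.val > 24]
22. n8.hot = false  [d.val > 24]
23. n0.mk = 28  [S₂.mk + 16]
24. n0.tag = false  [S₁.hot and S₂.tag]
25. n0.hot = false  [S₂.hot == true]

"uynnr"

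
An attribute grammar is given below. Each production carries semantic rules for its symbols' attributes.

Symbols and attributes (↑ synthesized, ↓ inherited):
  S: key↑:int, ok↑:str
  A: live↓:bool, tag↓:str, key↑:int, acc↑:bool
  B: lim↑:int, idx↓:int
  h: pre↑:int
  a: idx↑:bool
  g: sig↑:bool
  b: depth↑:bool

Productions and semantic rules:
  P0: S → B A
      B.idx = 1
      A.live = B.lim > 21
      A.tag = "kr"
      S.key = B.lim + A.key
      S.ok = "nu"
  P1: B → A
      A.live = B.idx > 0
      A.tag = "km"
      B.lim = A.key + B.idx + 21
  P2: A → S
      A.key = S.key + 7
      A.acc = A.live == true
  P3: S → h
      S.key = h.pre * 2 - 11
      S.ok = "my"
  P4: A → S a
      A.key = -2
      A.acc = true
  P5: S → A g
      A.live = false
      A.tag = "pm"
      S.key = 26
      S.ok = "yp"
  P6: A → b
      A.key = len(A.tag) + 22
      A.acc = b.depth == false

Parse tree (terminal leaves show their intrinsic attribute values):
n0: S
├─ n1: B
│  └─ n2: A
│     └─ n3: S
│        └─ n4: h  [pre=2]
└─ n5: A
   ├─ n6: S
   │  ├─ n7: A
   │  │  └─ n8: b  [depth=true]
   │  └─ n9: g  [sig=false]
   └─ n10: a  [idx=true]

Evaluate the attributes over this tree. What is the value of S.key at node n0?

1. n1.idx = 1  [1]
2. n2.live = true  [B.idx > 0]
3. n2.tag = "km"  ["km"]
4. n4.pre = 2  [terminal]
5. n3.key = -7  [h.pre * 2 - 11]
6. n3.ok = "my"  ["my"]
7. n2.key = 0  [S.key + 7]
8. n2.acc = true  [A.live == true]
9. n1.lim = 22  [A.key + B.idx + 21]
10. n5.live = true  [B.lim > 21]
11. n5.tag = "kr"  ["kr"]
12. n7.live = false  [false]
13. n7.tag = "pm"  ["pm"]
14. n8.depth = true  [terminal]
15. n7.key = 24  [len(A.tag) + 22]
16. n7.acc = false  [b.depth == false]
17. n9.sig = false  [terminal]
18. n6.key = 26  [26]
19. n6.ok = "yp"  ["yp"]
20. n10.idx = true  [terminal]
21. n5.key = -2  [-2]
22. n5.acc = true  [true]
23. n0.key = 20  [B.lim + A.key]
24. n0.ok = "nu"  ["nu"]

20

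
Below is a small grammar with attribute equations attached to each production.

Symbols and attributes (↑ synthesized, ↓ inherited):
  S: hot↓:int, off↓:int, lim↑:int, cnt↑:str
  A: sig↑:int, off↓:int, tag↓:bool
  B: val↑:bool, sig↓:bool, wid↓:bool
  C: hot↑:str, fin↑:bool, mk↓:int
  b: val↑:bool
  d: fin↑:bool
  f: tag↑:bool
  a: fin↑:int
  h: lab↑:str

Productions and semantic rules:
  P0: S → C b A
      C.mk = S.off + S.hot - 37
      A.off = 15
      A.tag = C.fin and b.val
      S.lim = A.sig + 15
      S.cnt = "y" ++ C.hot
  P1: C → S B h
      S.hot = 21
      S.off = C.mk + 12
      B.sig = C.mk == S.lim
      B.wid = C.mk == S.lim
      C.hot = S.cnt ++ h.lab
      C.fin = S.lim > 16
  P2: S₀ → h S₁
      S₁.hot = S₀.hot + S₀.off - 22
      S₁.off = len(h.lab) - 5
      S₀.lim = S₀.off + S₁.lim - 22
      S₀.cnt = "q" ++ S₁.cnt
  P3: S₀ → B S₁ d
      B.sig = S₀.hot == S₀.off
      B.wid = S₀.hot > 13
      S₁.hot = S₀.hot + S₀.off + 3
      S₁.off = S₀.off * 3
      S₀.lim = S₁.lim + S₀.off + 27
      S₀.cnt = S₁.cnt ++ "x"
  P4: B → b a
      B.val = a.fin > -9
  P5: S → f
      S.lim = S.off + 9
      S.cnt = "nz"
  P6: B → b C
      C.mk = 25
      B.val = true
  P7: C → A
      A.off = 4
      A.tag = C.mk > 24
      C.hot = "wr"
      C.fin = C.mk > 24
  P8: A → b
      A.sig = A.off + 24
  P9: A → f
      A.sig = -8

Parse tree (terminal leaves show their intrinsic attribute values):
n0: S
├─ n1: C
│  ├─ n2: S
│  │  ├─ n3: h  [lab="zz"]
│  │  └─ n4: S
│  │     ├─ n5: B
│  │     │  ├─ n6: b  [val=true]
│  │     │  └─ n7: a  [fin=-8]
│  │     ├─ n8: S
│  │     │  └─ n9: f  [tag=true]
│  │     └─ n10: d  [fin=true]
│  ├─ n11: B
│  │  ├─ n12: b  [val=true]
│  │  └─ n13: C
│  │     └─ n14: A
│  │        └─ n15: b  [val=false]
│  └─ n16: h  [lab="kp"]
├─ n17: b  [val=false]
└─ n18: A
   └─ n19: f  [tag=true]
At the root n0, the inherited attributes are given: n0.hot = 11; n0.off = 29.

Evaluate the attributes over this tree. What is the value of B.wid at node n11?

1. n0.hot = 11  [given at root]
2. n0.off = 29  [given at root]
3. n1.mk = 3  [S.off + S.hot - 37]
4. n2.hot = 21  [21]
5. n2.off = 15  [C.mk + 12]
6. n3.lab = "zz"  [terminal]
7. n4.hot = 14  [S₀.hot + S₀.off - 22]
8. n4.off = -3  [len(h.lab) - 5]
9. n5.sig = false  [S₀.hot == S₀.off]
10. n5.wid = true  [S₀.hot > 13]
11. n6.val = true  [terminal]
12. n7.fin = -8  [terminal]
13. n5.val = true  [a.fin > -9]
14. n8.hot = 14  [S₀.hot + S₀.off + 3]
15. n8.off = -9  [S₀.off * 3]
16. n9.tag = true  [terminal]
17. n8.lim = 0  [S.off + 9]
18. n8.cnt = "nz"  ["nz"]
19. n10.fin = true  [terminal]
20. n4.lim = 24  [S₁.lim + S₀.off + 27]
21. n4.cnt = "nzx"  [S₁.cnt ++ "x"]
22. n2.lim = 17  [S₀.off + S₁.lim - 22]
23. n2.cnt = "qnzx"  ["q" ++ S₁.cnt]
24. n11.sig = false  [C.mk == S.lim]
25. n11.wid = false  [C.mk == S.lim]
26. n12.val = true  [terminal]
27. n13.mk = 25  [25]
28. n14.off = 4  [4]
29. n14.tag = true  [C.mk > 24]
30. n15.val = false  [terminal]
31. n14.sig = 28  [A.off + 24]
32. n13.hot = "wr"  ["wr"]
33. n13.fin = true  [C.mk > 24]
34. n11.val = true  [true]
35. n16.lab = "kp"  [terminal]
36. n1.hot = "qnzxkp"  [S.cnt ++ h.lab]
37. n1.fin = true  [S.lim > 16]
38. n17.val = false  [terminal]
39. n18.off = 15  [15]
40. n18.tag = false  [C.fin and b.val]
41. n19.tag = true  [terminal]
42. n18.sig = -8  [-8]
43. n0.lim = 7  [A.sig + 15]
44. n0.cnt = "yqnzxkp"  ["y" ++ C.hot]

false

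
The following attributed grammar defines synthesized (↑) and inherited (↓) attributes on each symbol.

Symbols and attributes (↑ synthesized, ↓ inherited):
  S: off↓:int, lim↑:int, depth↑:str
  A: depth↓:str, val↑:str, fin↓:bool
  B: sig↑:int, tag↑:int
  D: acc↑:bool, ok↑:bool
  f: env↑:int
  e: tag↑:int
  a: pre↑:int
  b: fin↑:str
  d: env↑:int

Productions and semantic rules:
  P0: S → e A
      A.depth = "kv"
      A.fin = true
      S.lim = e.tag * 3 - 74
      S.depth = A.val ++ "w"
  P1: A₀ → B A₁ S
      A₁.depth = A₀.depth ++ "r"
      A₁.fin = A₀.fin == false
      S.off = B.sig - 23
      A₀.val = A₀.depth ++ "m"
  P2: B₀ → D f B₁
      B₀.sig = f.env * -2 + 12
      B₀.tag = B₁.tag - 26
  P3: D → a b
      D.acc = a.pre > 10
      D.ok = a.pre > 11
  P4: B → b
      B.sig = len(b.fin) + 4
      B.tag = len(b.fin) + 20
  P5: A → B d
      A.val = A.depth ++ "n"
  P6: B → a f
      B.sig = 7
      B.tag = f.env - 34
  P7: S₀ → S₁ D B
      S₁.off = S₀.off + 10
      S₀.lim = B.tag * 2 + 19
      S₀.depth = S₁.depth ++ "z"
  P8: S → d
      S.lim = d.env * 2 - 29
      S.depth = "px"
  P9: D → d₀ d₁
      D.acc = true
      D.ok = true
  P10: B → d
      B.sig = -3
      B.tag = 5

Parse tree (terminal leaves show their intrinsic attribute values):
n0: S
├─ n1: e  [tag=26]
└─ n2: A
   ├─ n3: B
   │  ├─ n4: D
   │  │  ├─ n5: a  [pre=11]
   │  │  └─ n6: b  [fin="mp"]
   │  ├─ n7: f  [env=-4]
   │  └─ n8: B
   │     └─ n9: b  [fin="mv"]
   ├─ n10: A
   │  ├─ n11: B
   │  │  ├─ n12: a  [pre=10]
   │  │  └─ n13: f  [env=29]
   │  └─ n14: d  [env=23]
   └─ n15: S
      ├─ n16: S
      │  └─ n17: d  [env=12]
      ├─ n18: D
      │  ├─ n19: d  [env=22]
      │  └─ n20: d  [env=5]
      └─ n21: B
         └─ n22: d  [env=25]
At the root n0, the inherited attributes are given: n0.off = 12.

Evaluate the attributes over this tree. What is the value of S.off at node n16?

7

1. n0.off = 12  [given at root]
2. n1.tag = 26  [terminal]
3. n2.depth = "kv"  ["kv"]
4. n2.fin = true  [true]
5. n5.pre = 11  [terminal]
6. n6.fin = "mp"  [terminal]
7. n4.acc = true  [a.pre > 10]
8. n4.ok = false  [a.pre > 11]
9. n7.env = -4  [terminal]
10. n9.fin = "mv"  [terminal]
11. n8.sig = 6  [len(b.fin) + 4]
12. n8.tag = 22  [len(b.fin) + 20]
13. n3.sig = 20  [f.env * -2 + 12]
14. n3.tag = -4  [B₁.tag - 26]
15. n10.depth = "kvr"  [A₀.depth ++ "r"]
16. n10.fin = false  [A₀.fin == false]
17. n12.pre = 10  [terminal]
18. n13.env = 29  [terminal]
19. n11.sig = 7  [7]
20. n11.tag = -5  [f.env - 34]
21. n14.env = 23  [terminal]
22. n10.val = "kvrn"  [A.depth ++ "n"]
23. n15.off = -3  [B.sig - 23]
24. n16.off = 7  [S₀.off + 10]
25. n17.env = 12  [terminal]
26. n16.lim = -5  [d.env * 2 - 29]
27. n16.depth = "px"  ["px"]
28. n19.env = 22  [terminal]
29. n20.env = 5  [terminal]
30. n18.acc = true  [true]
31. n18.ok = true  [true]
32. n22.env = 25  [terminal]
33. n21.sig = -3  [-3]
34. n21.tag = 5  [5]
35. n15.lim = 29  [B.tag * 2 + 19]
36. n15.depth = "pxz"  [S₁.depth ++ "z"]
37. n2.val = "kvm"  [A₀.depth ++ "m"]
38. n0.lim = 4  [e.tag * 3 - 74]
39. n0.depth = "kvmw"  [A.val ++ "w"]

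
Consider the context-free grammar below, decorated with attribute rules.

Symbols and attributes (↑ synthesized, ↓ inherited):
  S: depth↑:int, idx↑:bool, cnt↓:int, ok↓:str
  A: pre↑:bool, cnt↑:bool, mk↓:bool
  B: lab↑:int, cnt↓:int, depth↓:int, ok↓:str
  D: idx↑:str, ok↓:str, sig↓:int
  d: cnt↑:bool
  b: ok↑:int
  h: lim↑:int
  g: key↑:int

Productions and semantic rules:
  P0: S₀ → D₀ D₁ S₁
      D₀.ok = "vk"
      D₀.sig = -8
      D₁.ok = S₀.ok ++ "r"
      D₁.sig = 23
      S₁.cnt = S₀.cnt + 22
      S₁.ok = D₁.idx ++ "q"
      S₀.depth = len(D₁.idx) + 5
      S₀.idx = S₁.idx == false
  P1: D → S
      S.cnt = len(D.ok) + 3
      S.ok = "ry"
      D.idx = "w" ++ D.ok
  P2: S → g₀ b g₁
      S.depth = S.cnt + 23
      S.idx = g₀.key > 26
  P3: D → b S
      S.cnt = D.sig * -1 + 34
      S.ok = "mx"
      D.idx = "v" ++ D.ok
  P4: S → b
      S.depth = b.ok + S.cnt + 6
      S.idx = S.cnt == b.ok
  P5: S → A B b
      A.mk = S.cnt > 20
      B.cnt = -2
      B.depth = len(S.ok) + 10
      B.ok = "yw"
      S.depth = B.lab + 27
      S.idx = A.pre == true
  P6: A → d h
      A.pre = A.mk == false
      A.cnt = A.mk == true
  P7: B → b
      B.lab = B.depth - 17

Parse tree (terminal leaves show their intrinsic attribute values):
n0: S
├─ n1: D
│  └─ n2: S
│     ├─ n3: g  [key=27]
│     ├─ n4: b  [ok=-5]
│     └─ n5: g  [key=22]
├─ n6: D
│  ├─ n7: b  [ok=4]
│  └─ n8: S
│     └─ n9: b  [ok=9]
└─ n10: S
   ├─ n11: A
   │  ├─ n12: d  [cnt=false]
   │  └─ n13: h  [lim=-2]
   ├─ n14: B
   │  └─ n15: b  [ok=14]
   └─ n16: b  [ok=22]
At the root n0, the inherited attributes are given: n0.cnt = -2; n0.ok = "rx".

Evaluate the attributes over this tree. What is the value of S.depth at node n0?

1. n0.cnt = -2  [given at root]
2. n0.ok = "rx"  [given at root]
3. n1.ok = "vk"  ["vk"]
4. n1.sig = -8  [-8]
5. n2.cnt = 5  [len(D.ok) + 3]
6. n2.ok = "ry"  ["ry"]
7. n3.key = 27  [terminal]
8. n4.ok = -5  [terminal]
9. n5.key = 22  [terminal]
10. n2.depth = 28  [S.cnt + 23]
11. n2.idx = true  [g₀.key > 26]
12. n1.idx = "wvk"  ["w" ++ D.ok]
13. n6.ok = "rxr"  [S₀.ok ++ "r"]
14. n6.sig = 23  [23]
15. n7.ok = 4  [terminal]
16. n8.cnt = 11  [D.sig * -1 + 34]
17. n8.ok = "mx"  ["mx"]
18. n9.ok = 9  [terminal]
19. n8.depth = 26  [b.ok + S.cnt + 6]
20. n8.idx = false  [S.cnt == b.ok]
21. n6.idx = "vrxr"  ["v" ++ D.ok]
22. n10.cnt = 20  [S₀.cnt + 22]
23. n10.ok = "vrxrq"  [D₁.idx ++ "q"]
24. n11.mk = false  [S.cnt > 20]
25. n12.cnt = false  [terminal]
26. n13.lim = -2  [terminal]
27. n11.pre = true  [A.mk == false]
28. n11.cnt = false  [A.mk == true]
29. n14.cnt = -2  [-2]
30. n14.depth = 15  [len(S.ok) + 10]
31. n14.ok = "yw"  ["yw"]
32. n15.ok = 14  [terminal]
33. n14.lab = -2  [B.depth - 17]
34. n16.ok = 22  [terminal]
35. n10.depth = 25  [B.lab + 27]
36. n10.idx = true  [A.pre == true]
37. n0.depth = 9  [len(D₁.idx) + 5]
38. n0.idx = false  [S₁.idx == false]

9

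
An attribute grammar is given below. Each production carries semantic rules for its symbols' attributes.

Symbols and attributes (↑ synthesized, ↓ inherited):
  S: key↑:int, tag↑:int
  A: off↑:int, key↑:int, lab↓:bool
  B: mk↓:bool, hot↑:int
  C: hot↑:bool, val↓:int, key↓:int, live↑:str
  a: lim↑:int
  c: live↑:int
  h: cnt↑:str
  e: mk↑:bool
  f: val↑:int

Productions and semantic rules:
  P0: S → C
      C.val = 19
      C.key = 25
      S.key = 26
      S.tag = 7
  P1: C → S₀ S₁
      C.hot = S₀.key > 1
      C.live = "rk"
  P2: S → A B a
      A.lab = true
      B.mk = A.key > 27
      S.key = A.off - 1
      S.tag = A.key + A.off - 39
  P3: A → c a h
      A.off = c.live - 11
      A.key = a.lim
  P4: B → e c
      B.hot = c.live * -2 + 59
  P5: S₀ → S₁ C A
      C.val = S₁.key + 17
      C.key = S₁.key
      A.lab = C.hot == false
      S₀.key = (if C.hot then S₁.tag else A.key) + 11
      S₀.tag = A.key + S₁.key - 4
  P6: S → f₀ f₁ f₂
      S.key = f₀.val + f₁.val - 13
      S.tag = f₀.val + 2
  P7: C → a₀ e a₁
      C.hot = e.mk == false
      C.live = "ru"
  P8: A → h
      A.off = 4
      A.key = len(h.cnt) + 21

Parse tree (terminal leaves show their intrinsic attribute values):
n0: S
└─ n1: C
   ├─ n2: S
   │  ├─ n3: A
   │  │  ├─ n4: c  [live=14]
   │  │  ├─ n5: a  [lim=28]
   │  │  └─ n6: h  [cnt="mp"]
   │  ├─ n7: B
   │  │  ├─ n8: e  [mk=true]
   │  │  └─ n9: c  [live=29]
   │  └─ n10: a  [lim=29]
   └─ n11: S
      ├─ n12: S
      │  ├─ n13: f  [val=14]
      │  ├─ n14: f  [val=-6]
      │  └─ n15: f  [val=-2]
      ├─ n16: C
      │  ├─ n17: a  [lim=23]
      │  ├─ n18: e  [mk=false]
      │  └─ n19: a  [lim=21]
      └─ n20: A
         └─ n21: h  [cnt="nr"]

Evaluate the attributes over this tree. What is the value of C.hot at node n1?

1. n1.val = 19  [19]
2. n1.key = 25  [25]
3. n3.lab = true  [true]
4. n4.live = 14  [terminal]
5. n5.lim = 28  [terminal]
6. n6.cnt = "mp"  [terminal]
7. n3.off = 3  [c.live - 11]
8. n3.key = 28  [a.lim]
9. n7.mk = true  [A.key > 27]
10. n8.mk = true  [terminal]
11. n9.live = 29  [terminal]
12. n7.hot = 1  [c.live * -2 + 59]
13. n10.lim = 29  [terminal]
14. n2.key = 2  [A.off - 1]
15. n2.tag = -8  [A.key + A.off - 39]
16. n13.val = 14  [terminal]
17. n14.val = -6  [terminal]
18. n15.val = -2  [terminal]
19. n12.key = -5  [f₀.val + f₁.val - 13]
20. n12.tag = 16  [f₀.val + 2]
21. n16.val = 12  [S₁.key + 17]
22. n16.key = -5  [S₁.key]
23. n17.lim = 23  [terminal]
24. n18.mk = false  [terminal]
25. n19.lim = 21  [terminal]
26. n16.hot = true  [e.mk == false]
27. n16.live = "ru"  ["ru"]
28. n20.lab = false  [C.hot == false]
29. n21.cnt = "nr"  [terminal]
30. n20.off = 4  [4]
31. n20.key = 23  [len(h.cnt) + 21]
32. n11.key = 27  [(if C.hot then S₁.tag else A.key) + 11]
33. n11.tag = 14  [A.key + S₁.key - 4]
34. n1.hot = true  [S₀.key > 1]
35. n1.live = "rk"  ["rk"]
36. n0.key = 26  [26]
37. n0.tag = 7  [7]

true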